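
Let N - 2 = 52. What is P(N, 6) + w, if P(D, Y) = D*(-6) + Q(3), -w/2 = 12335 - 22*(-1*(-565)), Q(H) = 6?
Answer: -128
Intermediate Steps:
N = 54 (N = 2 + 52 = 54)
w = 190 (w = -2*(12335 - 22*(-1*(-565))) = -2*(12335 - 22*565) = -2*(12335 - 1*12430) = -2*(12335 - 12430) = -2*(-95) = 190)
P(D, Y) = 6 - 6*D (P(D, Y) = D*(-6) + 6 = -6*D + 6 = 6 - 6*D)
P(N, 6) + w = (6 - 6*54) + 190 = (6 - 324) + 190 = -318 + 190 = -128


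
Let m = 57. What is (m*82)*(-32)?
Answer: -149568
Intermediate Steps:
(m*82)*(-32) = (57*82)*(-32) = 4674*(-32) = -149568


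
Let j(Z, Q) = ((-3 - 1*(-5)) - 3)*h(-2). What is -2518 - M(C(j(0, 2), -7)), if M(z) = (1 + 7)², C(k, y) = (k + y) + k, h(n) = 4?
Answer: -2582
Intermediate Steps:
j(Z, Q) = -4 (j(Z, Q) = ((-3 - 1*(-5)) - 3)*4 = ((-3 + 5) - 3)*4 = (2 - 3)*4 = -1*4 = -4)
C(k, y) = y + 2*k
M(z) = 64 (M(z) = 8² = 64)
-2518 - M(C(j(0, 2), -7)) = -2518 - 1*64 = -2518 - 64 = -2582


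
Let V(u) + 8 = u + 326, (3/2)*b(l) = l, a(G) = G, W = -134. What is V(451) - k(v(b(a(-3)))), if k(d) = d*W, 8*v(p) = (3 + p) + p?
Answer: 3009/4 ≈ 752.25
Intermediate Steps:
b(l) = 2*l/3
V(u) = 318 + u (V(u) = -8 + (u + 326) = -8 + (326 + u) = 318 + u)
v(p) = 3/8 + p/4 (v(p) = ((3 + p) + p)/8 = (3 + 2*p)/8 = 3/8 + p/4)
k(d) = -134*d (k(d) = d*(-134) = -134*d)
V(451) - k(v(b(a(-3)))) = (318 + 451) - (-134)*(3/8 + ((⅔)*(-3))/4) = 769 - (-134)*(3/8 + (¼)*(-2)) = 769 - (-134)*(3/8 - ½) = 769 - (-134)*(-1)/8 = 769 - 1*67/4 = 769 - 67/4 = 3009/4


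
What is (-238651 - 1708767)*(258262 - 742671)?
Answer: 943346805962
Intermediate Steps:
(-238651 - 1708767)*(258262 - 742671) = -1947418*(-484409) = 943346805962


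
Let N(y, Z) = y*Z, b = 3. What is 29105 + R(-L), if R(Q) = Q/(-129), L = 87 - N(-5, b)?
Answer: 1251549/43 ≈ 29106.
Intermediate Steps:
N(y, Z) = Z*y
L = 102 (L = 87 - 3*(-5) = 87 - 1*(-15) = 87 + 15 = 102)
R(Q) = -Q/129 (R(Q) = Q*(-1/129) = -Q/129)
29105 + R(-L) = 29105 - (-1)*102/129 = 29105 - 1/129*(-102) = 29105 + 34/43 = 1251549/43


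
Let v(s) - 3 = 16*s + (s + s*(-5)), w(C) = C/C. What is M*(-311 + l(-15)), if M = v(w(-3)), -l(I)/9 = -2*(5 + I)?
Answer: -7365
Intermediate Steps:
l(I) = 90 + 18*I (l(I) = -(-18)*(5 + I) = -9*(-10 - 2*I) = 90 + 18*I)
w(C) = 1
v(s) = 3 + 12*s (v(s) = 3 + (16*s + (s + s*(-5))) = 3 + (16*s + (s - 5*s)) = 3 + (16*s - 4*s) = 3 + 12*s)
M = 15 (M = 3 + 12*1 = 3 + 12 = 15)
M*(-311 + l(-15)) = 15*(-311 + (90 + 18*(-15))) = 15*(-311 + (90 - 270)) = 15*(-311 - 180) = 15*(-491) = -7365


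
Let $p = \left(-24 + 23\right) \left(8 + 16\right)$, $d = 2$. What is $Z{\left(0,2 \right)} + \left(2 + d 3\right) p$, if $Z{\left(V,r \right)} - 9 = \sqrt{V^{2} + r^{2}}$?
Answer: $-181$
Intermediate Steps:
$Z{\left(V,r \right)} = 9 + \sqrt{V^{2} + r^{2}}$
$p = -24$ ($p = \left(-1\right) 24 = -24$)
$Z{\left(0,2 \right)} + \left(2 + d 3\right) p = \left(9 + \sqrt{0^{2} + 2^{2}}\right) + \left(2 + 2 \cdot 3\right) \left(-24\right) = \left(9 + \sqrt{0 + 4}\right) + \left(2 + 6\right) \left(-24\right) = \left(9 + \sqrt{4}\right) + 8 \left(-24\right) = \left(9 + 2\right) - 192 = 11 - 192 = -181$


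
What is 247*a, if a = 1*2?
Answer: 494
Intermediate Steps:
a = 2
247*a = 247*2 = 494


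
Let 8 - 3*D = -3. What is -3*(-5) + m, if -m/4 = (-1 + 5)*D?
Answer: -131/3 ≈ -43.667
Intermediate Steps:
D = 11/3 (D = 8/3 - ⅓*(-3) = 8/3 + 1 = 11/3 ≈ 3.6667)
m = -176/3 (m = -4*(-1 + 5)*11/3 = -16*11/3 = -4*44/3 = -176/3 ≈ -58.667)
-3*(-5) + m = -3*(-5) - 176/3 = 15 - 176/3 = -131/3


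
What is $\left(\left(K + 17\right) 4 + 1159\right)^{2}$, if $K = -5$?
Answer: $1456849$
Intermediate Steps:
$\left(\left(K + 17\right) 4 + 1159\right)^{2} = \left(\left(-5 + 17\right) 4 + 1159\right)^{2} = \left(12 \cdot 4 + 1159\right)^{2} = \left(48 + 1159\right)^{2} = 1207^{2} = 1456849$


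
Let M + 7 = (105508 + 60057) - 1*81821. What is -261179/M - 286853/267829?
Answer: -93971520052/22427196973 ≈ -4.1901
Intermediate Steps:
M = 83737 (M = -7 + ((105508 + 60057) - 1*81821) = -7 + (165565 - 81821) = -7 + 83744 = 83737)
-261179/M - 286853/267829 = -261179/83737 - 286853/267829 = -93971520052/22427196973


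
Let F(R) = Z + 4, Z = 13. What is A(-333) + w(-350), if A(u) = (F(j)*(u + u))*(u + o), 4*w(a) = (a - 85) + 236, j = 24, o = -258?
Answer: 26765009/4 ≈ 6.6912e+6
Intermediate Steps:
F(R) = 17 (F(R) = 13 + 4 = 17)
w(a) = 151/4 + a/4 (w(a) = ((a - 85) + 236)/4 = ((-85 + a) + 236)/4 = (151 + a)/4 = 151/4 + a/4)
A(u) = 34*u*(-258 + u) (A(u) = (17*(u + u))*(u - 258) = (17*(2*u))*(-258 + u) = (34*u)*(-258 + u) = 34*u*(-258 + u))
A(-333) + w(-350) = 34*(-333)*(-258 - 333) + (151/4 + (¼)*(-350)) = 34*(-333)*(-591) + (151/4 - 175/2) = 6691302 - 199/4 = 26765009/4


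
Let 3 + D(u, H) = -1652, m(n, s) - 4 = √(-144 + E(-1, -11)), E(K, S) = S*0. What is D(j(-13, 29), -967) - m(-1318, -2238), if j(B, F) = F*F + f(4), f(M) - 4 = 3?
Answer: -1659 - 12*I ≈ -1659.0 - 12.0*I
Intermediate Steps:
f(M) = 7 (f(M) = 4 + 3 = 7)
E(K, S) = 0
m(n, s) = 4 + 12*I (m(n, s) = 4 + √(-144 + 0) = 4 + √(-144) = 4 + 12*I)
j(B, F) = 7 + F² (j(B, F) = F*F + 7 = F² + 7 = 7 + F²)
D(u, H) = -1655 (D(u, H) = -3 - 1652 = -1655)
D(j(-13, 29), -967) - m(-1318, -2238) = -1655 - (4 + 12*I) = -1655 + (-4 - 12*I) = -1659 - 12*I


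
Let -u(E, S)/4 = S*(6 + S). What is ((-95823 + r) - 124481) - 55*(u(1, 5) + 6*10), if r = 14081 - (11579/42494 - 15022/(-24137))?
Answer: -202493282050985/1025677678 ≈ -1.9742e+5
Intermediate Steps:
r = 14441649556727/1025677678 (r = 14081 - (11579*(1/42494) - 15022*(-1/24137)) = 14081 - (11579/42494 + 15022/24137) = 14081 - 1*917827191/1025677678 = 14081 - 917827191/1025677678 = 14441649556727/1025677678 ≈ 14080.)
u(E, S) = -4*S*(6 + S)
((-95823 + r) - 124481) - 55*(u(1, 5) + 6*10) = ((-95823 + 14441649556727/1025677678) - 124481) - 55*(-4*5*(6 + 5) + 6*10) = (-83841862582267/1025677678 - 124481) - 55*(-4*5*11 + 60) = -211519245617385/1025677678 - 55*(-220 + 60) = -211519245617385/1025677678 - 55*(-160) = -211519245617385/1025677678 + 8800 = -202493282050985/1025677678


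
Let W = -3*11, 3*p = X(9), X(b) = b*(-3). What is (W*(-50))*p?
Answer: -14850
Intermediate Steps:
X(b) = -3*b
p = -9 (p = (-3*9)/3 = (1/3)*(-27) = -9)
W = -33
(W*(-50))*p = -33*(-50)*(-9) = 1650*(-9) = -14850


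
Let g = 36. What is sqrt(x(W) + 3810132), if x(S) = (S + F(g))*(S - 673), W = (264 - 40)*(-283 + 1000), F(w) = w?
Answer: 4*sqrt(1606025517) ≈ 1.6030e+5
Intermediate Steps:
W = 160608 (W = 224*717 = 160608)
x(S) = (-673 + S)*(36 + S) (x(S) = (S + 36)*(S - 673) = (36 + S)*(-673 + S) = (-673 + S)*(36 + S))
sqrt(x(W) + 3810132) = sqrt((-24228 + 160608**2 - 637*160608) + 3810132) = sqrt((-24228 + 25794929664 - 102307296) + 3810132) = sqrt(25692598140 + 3810132) = sqrt(25696408272) = 4*sqrt(1606025517)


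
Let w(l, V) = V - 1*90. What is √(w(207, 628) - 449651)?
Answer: I*√449113 ≈ 670.16*I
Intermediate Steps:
w(l, V) = -90 + V (w(l, V) = V - 90 = -90 + V)
√(w(207, 628) - 449651) = √((-90 + 628) - 449651) = √(538 - 449651) = √(-449113) = I*√449113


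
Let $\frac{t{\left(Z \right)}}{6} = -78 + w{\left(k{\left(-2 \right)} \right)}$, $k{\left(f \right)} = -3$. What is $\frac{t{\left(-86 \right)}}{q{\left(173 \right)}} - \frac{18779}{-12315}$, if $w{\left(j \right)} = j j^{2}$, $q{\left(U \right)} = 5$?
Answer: $- \frac{1532911}{12315} \approx -124.48$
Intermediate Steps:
$w{\left(j \right)} = j^{3}$
$t{\left(Z \right)} = -630$ ($t{\left(Z \right)} = 6 \left(-78 + \left(-3\right)^{3}\right) = 6 \left(-78 - 27\right) = 6 \left(-105\right) = -630$)
$\frac{t{\left(-86 \right)}}{q{\left(173 \right)}} - \frac{18779}{-12315} = - \frac{630}{5} - \frac{18779}{-12315} = \left(-630\right) \frac{1}{5} - - \frac{18779}{12315} = -126 + \frac{18779}{12315} = - \frac{1532911}{12315}$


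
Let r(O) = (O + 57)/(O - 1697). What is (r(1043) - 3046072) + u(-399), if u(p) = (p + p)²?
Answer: -787831186/327 ≈ -2.4093e+6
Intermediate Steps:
u(p) = 4*p² (u(p) = (2*p)² = 4*p²)
r(O) = (57 + O)/(-1697 + O)
(r(1043) - 3046072) + u(-399) = ((57 + 1043)/(-1697 + 1043) - 3046072) + 4*(-399)² = (1100/(-654) - 3046072) + 4*159201 = (-1/654*1100 - 3046072) + 636804 = (-550/327 - 3046072) + 636804 = -996066094/327 + 636804 = -787831186/327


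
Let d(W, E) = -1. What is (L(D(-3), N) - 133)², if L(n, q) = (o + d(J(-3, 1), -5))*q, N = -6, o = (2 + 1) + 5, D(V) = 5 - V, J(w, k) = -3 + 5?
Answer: 30625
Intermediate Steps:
J(w, k) = 2
o = 8 (o = 3 + 5 = 8)
L(n, q) = 7*q (L(n, q) = (8 - 1)*q = 7*q)
(L(D(-3), N) - 133)² = (7*(-6) - 133)² = (-42 - 133)² = (-175)² = 30625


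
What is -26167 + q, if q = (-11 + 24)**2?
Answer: -25998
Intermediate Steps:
q = 169 (q = 13**2 = 169)
-26167 + q = -26167 + 169 = -25998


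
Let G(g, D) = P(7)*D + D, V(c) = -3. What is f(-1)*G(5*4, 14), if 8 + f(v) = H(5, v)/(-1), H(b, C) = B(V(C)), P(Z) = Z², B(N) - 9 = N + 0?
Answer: -9800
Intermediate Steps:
B(N) = 9 + N (B(N) = 9 + (N + 0) = 9 + N)
H(b, C) = 6 (H(b, C) = 9 - 3 = 6)
f(v) = -14 (f(v) = -8 + 6/(-1) = -8 + 6*(-1) = -8 - 6 = -14)
G(g, D) = 50*D (G(g, D) = 7²*D + D = 49*D + D = 50*D)
f(-1)*G(5*4, 14) = -700*14 = -14*700 = -9800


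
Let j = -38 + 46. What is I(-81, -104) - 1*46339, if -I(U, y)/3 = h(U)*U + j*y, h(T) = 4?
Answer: -42871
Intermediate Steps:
j = 8
I(U, y) = -24*y - 12*U (I(U, y) = -3*(4*U + 8*y) = -24*y - 12*U)
I(-81, -104) - 1*46339 = (-24*(-104) - 12*(-81)) - 1*46339 = (2496 + 972) - 46339 = 3468 - 46339 = -42871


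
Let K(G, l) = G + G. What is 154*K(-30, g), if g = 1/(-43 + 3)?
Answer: -9240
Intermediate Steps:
g = -1/40 (g = 1/(-40) = -1/40 ≈ -0.025000)
K(G, l) = 2*G
154*K(-30, g) = 154*(2*(-30)) = 154*(-60) = -9240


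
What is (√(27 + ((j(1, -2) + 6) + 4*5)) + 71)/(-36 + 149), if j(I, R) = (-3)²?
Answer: 71/113 + √62/113 ≈ 0.69800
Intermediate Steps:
j(I, R) = 9
(√(27 + ((j(1, -2) + 6) + 4*5)) + 71)/(-36 + 149) = (√(27 + ((9 + 6) + 4*5)) + 71)/(-36 + 149) = (√(27 + (15 + 20)) + 71)/113 = (√(27 + 35) + 71)/113 = (√62 + 71)/113 = (71 + √62)/113 = 71/113 + √62/113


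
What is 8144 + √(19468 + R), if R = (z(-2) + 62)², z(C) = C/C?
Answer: 8144 + √23437 ≈ 8297.1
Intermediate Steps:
z(C) = 1
R = 3969 (R = (1 + 62)² = 63² = 3969)
8144 + √(19468 + R) = 8144 + √(19468 + 3969) = 8144 + √23437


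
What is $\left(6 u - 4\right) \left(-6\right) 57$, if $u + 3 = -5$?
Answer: $17784$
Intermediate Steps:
$u = -8$ ($u = -3 - 5 = -8$)
$\left(6 u - 4\right) \left(-6\right) 57 = \left(6 \left(-8\right) - 4\right) \left(-6\right) 57 = \left(-48 - 4\right) \left(-6\right) 57 = \left(-52\right) \left(-6\right) 57 = 312 \cdot 57 = 17784$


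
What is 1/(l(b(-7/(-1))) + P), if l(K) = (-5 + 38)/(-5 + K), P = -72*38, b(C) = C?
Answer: -2/5439 ≈ -0.00036771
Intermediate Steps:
P = -2736
l(K) = 33/(-5 + K)
1/(l(b(-7/(-1))) + P) = 1/(33/(-5 - 7/(-1)) - 2736) = 1/(33/(-5 - 7*(-1)) - 2736) = 1/(33/(-5 + 7) - 2736) = 1/(33/2 - 2736) = 1/(-5439/2) = -2/5439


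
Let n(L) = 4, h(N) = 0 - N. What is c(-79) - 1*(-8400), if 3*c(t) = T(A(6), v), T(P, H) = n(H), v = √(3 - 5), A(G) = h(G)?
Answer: 25204/3 ≈ 8401.3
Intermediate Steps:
h(N) = -N
A(G) = -G
v = I*√2 (v = √(-2) = I*√2 ≈ 1.4142*I)
T(P, H) = 4
c(t) = 4/3 (c(t) = (⅓)*4 = 4/3)
c(-79) - 1*(-8400) = 4/3 - 1*(-8400) = 4/3 + 8400 = 25204/3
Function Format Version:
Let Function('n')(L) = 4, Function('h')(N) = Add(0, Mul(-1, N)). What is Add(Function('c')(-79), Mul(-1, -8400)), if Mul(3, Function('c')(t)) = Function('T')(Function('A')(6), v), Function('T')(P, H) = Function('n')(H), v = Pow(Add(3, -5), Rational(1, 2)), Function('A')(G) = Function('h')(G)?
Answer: Rational(25204, 3) ≈ 8401.3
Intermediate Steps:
Function('h')(N) = Mul(-1, N)
Function('A')(G) = Mul(-1, G)
v = Mul(I, Pow(2, Rational(1, 2))) (v = Pow(-2, Rational(1, 2)) = Mul(I, Pow(2, Rational(1, 2))) ≈ Mul(1.4142, I))
Function('T')(P, H) = 4
Function('c')(t) = Rational(4, 3) (Function('c')(t) = Mul(Rational(1, 3), 4) = Rational(4, 3))
Add(Function('c')(-79), Mul(-1, -8400)) = Add(Rational(4, 3), Mul(-1, -8400)) = Add(Rational(4, 3), 8400) = Rational(25204, 3)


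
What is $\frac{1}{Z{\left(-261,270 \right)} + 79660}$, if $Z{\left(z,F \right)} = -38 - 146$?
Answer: $\frac{1}{79476} \approx 1.2582 \cdot 10^{-5}$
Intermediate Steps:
$Z{\left(z,F \right)} = -184$ ($Z{\left(z,F \right)} = -38 - 146 = -184$)
$\frac{1}{Z{\left(-261,270 \right)} + 79660} = \frac{1}{-184 + 79660} = \frac{1}{79476}$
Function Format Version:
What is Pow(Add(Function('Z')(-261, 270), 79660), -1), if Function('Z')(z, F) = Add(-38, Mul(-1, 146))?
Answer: Rational(1, 79476) ≈ 1.2582e-5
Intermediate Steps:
Function('Z')(z, F) = -184 (Function('Z')(z, F) = Add(-38, -146) = -184)
Pow(Add(Function('Z')(-261, 270), 79660), -1) = Pow(Add(-184, 79660), -1) = Pow(79476, -1) = Rational(1, 79476)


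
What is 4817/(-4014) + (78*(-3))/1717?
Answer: -9210065/6892038 ≈ -1.3363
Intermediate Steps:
4817/(-4014) + (78*(-3))/1717 = 4817*(-1/4014) - 234*1/1717 = -4817/4014 - 234/1717 = -9210065/6892038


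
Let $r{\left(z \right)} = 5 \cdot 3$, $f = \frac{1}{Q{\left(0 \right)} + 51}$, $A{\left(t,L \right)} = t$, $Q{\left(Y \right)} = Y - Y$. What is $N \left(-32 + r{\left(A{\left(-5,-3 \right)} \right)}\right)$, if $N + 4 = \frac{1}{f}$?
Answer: $-799$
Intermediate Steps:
$Q{\left(Y \right)} = 0$
$f = \frac{1}{51}$ ($f = \frac{1}{0 + 51} = \frac{1}{51} \approx 0.019608$)
$r{\left(z \right)} = 15$
$N = 47$ ($N = -4 + \frac{1}{\frac{1}{51}} = -4 + 51 = 47$)
$N \left(-32 + r{\left(A{\left(-5,-3 \right)} \right)}\right) = 47 \left(-32 + 15\right) = 47 \left(-17\right) = -799$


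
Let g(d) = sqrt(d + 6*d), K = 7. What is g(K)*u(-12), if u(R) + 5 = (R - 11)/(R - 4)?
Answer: -399/16 ≈ -24.938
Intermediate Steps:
u(R) = -5 + (-11 + R)/(-4 + R) (u(R) = -5 + (R - 11)/(R - 4) = -5 + (-11 + R)/(-4 + R))
g(d) = sqrt(7)*sqrt(d) (g(d) = sqrt(7*d) = sqrt(7)*sqrt(d))
g(K)*u(-12) = (sqrt(7)*sqrt(7))*((9 - 4*(-12))/(-4 - 12)) = 7*((9 + 48)/(-16)) = 7*(-1/16*57) = 7*(-57/16) = -399/16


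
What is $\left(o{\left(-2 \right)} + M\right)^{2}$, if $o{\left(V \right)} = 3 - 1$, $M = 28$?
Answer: $900$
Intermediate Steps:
$o{\left(V \right)} = 2$
$\left(o{\left(-2 \right)} + M\right)^{2} = \left(2 + 28\right)^{2} = 30^{2} = 900$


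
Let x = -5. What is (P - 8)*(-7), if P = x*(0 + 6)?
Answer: 266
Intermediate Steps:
P = -30 (P = -5*(0 + 6) = -5*6 = -30)
(P - 8)*(-7) = (-30 - 8)*(-7) = -38*(-7) = 266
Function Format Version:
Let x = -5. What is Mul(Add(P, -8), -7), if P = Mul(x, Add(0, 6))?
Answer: 266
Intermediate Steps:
P = -30 (P = Mul(-5, Add(0, 6)) = Mul(-5, 6) = -30)
Mul(Add(P, -8), -7) = Mul(Add(-30, -8), -7) = Mul(-38, -7) = 266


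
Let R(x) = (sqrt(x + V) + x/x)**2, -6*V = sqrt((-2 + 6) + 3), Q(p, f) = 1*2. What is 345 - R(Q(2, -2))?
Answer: 345 - (6 + sqrt(6)*sqrt(12 - sqrt(7)))**2/36 ≈ 339.94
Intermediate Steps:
Q(p, f) = 2
V = -sqrt(7)/6 (V = -sqrt((-2 + 6) + 3)/6 = -sqrt(4 + 3)/6 = -sqrt(7)/6 ≈ -0.44096)
R(x) = (1 + sqrt(x - sqrt(7)/6))**2 (R(x) = (sqrt(x - sqrt(7)/6) + x/x)**2 = (sqrt(x - sqrt(7)/6) + 1)**2 = (1 + sqrt(x - sqrt(7)/6))**2)
345 - R(Q(2, -2)) = 345 - (6 + sqrt(6)*sqrt(-sqrt(7) + 6*2))**2/36 = 345 - (6 + sqrt(6)*sqrt(-sqrt(7) + 12))**2/36 = 345 - (6 + sqrt(6)*sqrt(12 - sqrt(7)))**2/36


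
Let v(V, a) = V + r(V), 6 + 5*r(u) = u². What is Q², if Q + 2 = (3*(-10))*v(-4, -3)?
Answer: 3364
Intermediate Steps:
r(u) = -6/5 + u²/5
v(V, a) = -6/5 + V + V²/5 (v(V, a) = V + (-6/5 + V²/5) = -6/5 + V + V²/5)
Q = 58 (Q = -2 + (3*(-10))*(-6/5 - 4 + (⅕)*(-4)²) = -2 - 30*(-6/5 - 4 + (⅕)*16) = -2 - 30*(-6/5 - 4 + 16/5) = -2 - 30*(-2) = -2 + 60 = 58)
Q² = 58² = 3364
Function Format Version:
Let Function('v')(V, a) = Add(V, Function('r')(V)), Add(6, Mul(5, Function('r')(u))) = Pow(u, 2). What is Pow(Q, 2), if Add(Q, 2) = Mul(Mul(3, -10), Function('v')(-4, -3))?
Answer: 3364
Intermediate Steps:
Function('r')(u) = Add(Rational(-6, 5), Mul(Rational(1, 5), Pow(u, 2)))
Function('v')(V, a) = Add(Rational(-6, 5), V, Mul(Rational(1, 5), Pow(V, 2))) (Function('v')(V, a) = Add(V, Add(Rational(-6, 5), Mul(Rational(1, 5), Pow(V, 2)))) = Add(Rational(-6, 5), V, Mul(Rational(1, 5), Pow(V, 2))))
Q = 58 (Q = Add(-2, Mul(Mul(3, -10), Add(Rational(-6, 5), -4, Mul(Rational(1, 5), Pow(-4, 2))))) = Add(-2, Mul(-30, Add(Rational(-6, 5), -4, Mul(Rational(1, 5), 16)))) = Add(-2, Mul(-30, Add(Rational(-6, 5), -4, Rational(16, 5)))) = Add(-2, Mul(-30, -2)) = Add(-2, 60) = 58)
Pow(Q, 2) = Pow(58, 2) = 3364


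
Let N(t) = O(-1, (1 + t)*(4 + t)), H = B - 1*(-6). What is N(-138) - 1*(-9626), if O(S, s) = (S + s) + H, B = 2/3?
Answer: 83969/3 ≈ 27990.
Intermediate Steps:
B = 2/3 (B = 2*(1/3) = 2/3 ≈ 0.66667)
H = 20/3 (H = 2/3 - 1*(-6) = 2/3 + 6 = 20/3 ≈ 6.6667)
O(S, s) = 20/3 + S + s (O(S, s) = (S + s) + 20/3 = 20/3 + S + s)
N(t) = 17/3 + (1 + t)*(4 + t) (N(t) = 20/3 - 1 + (1 + t)*(4 + t) = 17/3 + (1 + t)*(4 + t))
N(-138) - 1*(-9626) = (29/3 + (-138)**2 + 5*(-138)) - 1*(-9626) = (29/3 + 19044 - 690) + 9626 = 55091/3 + 9626 = 83969/3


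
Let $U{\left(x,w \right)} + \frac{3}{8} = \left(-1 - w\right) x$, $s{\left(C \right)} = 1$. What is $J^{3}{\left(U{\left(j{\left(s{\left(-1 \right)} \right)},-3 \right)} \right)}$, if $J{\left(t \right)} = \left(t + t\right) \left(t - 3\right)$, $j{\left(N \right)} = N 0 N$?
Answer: $\frac{531441}{32768} \approx 16.218$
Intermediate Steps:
$j{\left(N \right)} = 0$ ($j{\left(N \right)} = 0 N = 0$)
$U{\left(x,w \right)} = - \frac{3}{8} + x \left(-1 - w\right)$ ($U{\left(x,w \right)} = - \frac{3}{8} + \left(-1 - w\right) x = - \frac{3}{8} + x \left(-1 - w\right)$)
$J{\left(t \right)} = 2 t \left(-3 + t\right)$
$J^{3}{\left(U{\left(j{\left(s{\left(-1 \right)} \right)},-3 \right)} \right)} = \left(2 \left(- \frac{3}{8} - 0 - \left(-3\right) 0\right) \left(-3 - \left(\frac{3}{8} - 0\right)\right)\right)^{3} = \left(2 \left(- \frac{3}{8} + 0 + 0\right) \left(-3 + \left(- \frac{3}{8} + 0 + 0\right)\right)\right)^{3} = \left(2 \left(- \frac{3}{8}\right) \left(-3 - \frac{3}{8}\right)\right)^{3} = \left(2 \left(- \frac{3}{8}\right) \left(- \frac{27}{8}\right)\right)^{3} = \left(\frac{81}{32}\right)^{3} = \frac{531441}{32768}$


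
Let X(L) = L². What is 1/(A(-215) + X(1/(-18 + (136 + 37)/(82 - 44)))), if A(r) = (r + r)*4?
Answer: -261121/449126676 ≈ -0.00058140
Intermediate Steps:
A(r) = 8*r (A(r) = (2*r)*4 = 8*r)
1/(A(-215) + X(1/(-18 + (136 + 37)/(82 - 44)))) = 1/(8*(-215) + (1/(-18 + (136 + 37)/(82 - 44)))²) = 1/(-1720 + (1/(-18 + 173/38))²) = 1/(-1720 + (1/(-511/38))²) = 1/(-1720 + (-38/511)²) = 1/(-1720 + 1444/261121) = 1/(-449126676/261121) = -261121/449126676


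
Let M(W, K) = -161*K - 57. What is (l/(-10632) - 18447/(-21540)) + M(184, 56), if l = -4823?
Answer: -173128122793/19084440 ≈ -9071.7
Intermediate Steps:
M(W, K) = -57 - 161*K
(l/(-10632) - 18447/(-21540)) + M(184, 56) = (-4823/(-10632) - 18447/(-21540)) + (-57 - 161*56) = (-4823*(-1/10632) - 18447*(-1/21540)) + (-57 - 9016) = (4823/10632 + 6149/7180) - 9073 = 25001327/19084440 - 9073 = -173128122793/19084440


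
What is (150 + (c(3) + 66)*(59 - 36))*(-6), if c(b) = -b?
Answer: -9594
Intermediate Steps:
(150 + (c(3) + 66)*(59 - 36))*(-6) = (150 + (-1*3 + 66)*(59 - 36))*(-6) = (150 + (-3 + 66)*23)*(-6) = (150 + 63*23)*(-6) = (150 + 1449)*(-6) = 1599*(-6) = -9594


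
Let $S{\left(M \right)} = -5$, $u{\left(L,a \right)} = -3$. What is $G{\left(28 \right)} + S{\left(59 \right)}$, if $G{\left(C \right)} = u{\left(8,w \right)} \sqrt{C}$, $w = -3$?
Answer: $-5 - 6 \sqrt{7} \approx -20.875$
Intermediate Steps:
$G{\left(C \right)} = - 3 \sqrt{C}$
$G{\left(28 \right)} + S{\left(59 \right)} = - 3 \sqrt{28} - 5 = - 3 \cdot 2 \sqrt{7} - 5 = - 6 \sqrt{7} - 5 = -5 - 6 \sqrt{7}$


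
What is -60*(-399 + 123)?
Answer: 16560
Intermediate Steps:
-60*(-399 + 123) = -60*(-276) = 16560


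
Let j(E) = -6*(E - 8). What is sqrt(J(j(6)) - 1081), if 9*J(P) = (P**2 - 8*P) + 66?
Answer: I*sqrt(9615)/3 ≈ 32.685*I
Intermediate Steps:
j(E) = 48 - 6*E (j(E) = -6*(-8 + E) = 48 - 6*E)
J(P) = 22/3 - 8*P/9 + P**2/9 (J(P) = ((P**2 - 8*P) + 66)/9 = (66 + P**2 - 8*P)/9 = 22/3 - 8*P/9 + P**2/9)
sqrt(J(j(6)) - 1081) = sqrt((22/3 - 8*(48 - 6*6)/9 + (48 - 6*6)**2/9) - 1081) = sqrt((22/3 - 8*(48 - 36)/9 + (48 - 36)**2/9) - 1081) = sqrt((22/3 - 8/9*12 + (1/9)*12**2) - 1081) = sqrt((22/3 - 32/3 + (1/9)*144) - 1081) = sqrt((22/3 - 32/3 + 16) - 1081) = sqrt(38/3 - 1081) = sqrt(-3205/3) = I*sqrt(9615)/3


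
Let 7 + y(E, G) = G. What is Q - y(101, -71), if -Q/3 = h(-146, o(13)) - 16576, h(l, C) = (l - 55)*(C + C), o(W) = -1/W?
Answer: 646272/13 ≈ 49713.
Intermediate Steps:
h(l, C) = 2*C*(-55 + l) (h(l, C) = (-55 + l)*(2*C) = 2*C*(-55 + l))
y(E, G) = -7 + G
Q = 645258/13 (Q = -3*(2*(-1/13)*(-55 - 146) - 16576) = -3*(2*(-1*1/13)*(-201) - 16576) = -3*(2*(-1/13)*(-201) - 16576) = -3*(402/13 - 16576) = -3*(-215086/13) = 645258/13 ≈ 49635.)
Q - y(101, -71) = 645258/13 - (-7 - 71) = 645258/13 - 1*(-78) = 645258/13 + 78 = 646272/13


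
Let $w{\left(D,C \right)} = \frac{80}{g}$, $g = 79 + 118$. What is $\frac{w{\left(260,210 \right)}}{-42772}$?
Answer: $- \frac{20}{2106521} \approx -9.4943 \cdot 10^{-6}$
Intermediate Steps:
$g = 197$
$w{\left(D,C \right)} = \frac{80}{197}$
$\frac{w{\left(260,210 \right)}}{-42772} = \frac{80}{197 \left(-42772\right)} = \frac{80}{197} \left(- \frac{1}{42772}\right) = - \frac{20}{2106521}$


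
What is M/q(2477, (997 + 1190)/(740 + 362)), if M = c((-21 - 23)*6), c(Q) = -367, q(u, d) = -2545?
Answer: 367/2545 ≈ 0.14420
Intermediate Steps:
M = -367
M/q(2477, (997 + 1190)/(740 + 362)) = -367/(-2545) = -367*(-1/2545) = 367/2545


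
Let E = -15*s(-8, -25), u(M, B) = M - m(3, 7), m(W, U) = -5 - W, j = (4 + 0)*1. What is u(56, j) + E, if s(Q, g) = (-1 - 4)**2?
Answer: -311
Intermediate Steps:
j = 4 (j = 4*1 = 4)
s(Q, g) = 25 (s(Q, g) = (-5)**2 = 25)
u(M, B) = 8 + M (u(M, B) = M - (-5 - 1*3) = M - (-5 - 3) = M - 1*(-8) = M + 8 = 8 + M)
E = -375 (E = -15*25 = -375)
u(56, j) + E = (8 + 56) - 375 = 64 - 375 = -311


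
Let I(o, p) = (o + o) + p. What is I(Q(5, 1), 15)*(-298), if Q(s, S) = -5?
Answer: -1490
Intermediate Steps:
I(o, p) = p + 2*o (I(o, p) = 2*o + p = p + 2*o)
I(Q(5, 1), 15)*(-298) = (15 + 2*(-5))*(-298) = (15 - 10)*(-298) = 5*(-298) = -1490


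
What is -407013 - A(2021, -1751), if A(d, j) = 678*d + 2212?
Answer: -1779463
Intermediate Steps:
A(d, j) = 2212 + 678*d
-407013 - A(2021, -1751) = -407013 - (2212 + 678*2021) = -407013 - (2212 + 1370238) = -407013 - 1*1372450 = -407013 - 1372450 = -1779463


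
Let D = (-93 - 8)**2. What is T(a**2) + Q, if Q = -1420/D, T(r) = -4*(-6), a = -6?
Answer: 243404/10201 ≈ 23.861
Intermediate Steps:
T(r) = 24
D = 10201 (D = (-101)**2 = 10201)
Q = -1420/10201 ≈ -0.13920
T(a**2) + Q = 24 - 1420/10201 = 243404/10201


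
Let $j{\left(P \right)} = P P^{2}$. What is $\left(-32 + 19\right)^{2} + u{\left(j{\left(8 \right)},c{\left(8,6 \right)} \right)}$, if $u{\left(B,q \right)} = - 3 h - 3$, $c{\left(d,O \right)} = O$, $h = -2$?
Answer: $172$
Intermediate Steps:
$j{\left(P \right)} = P^{3}$
$u{\left(B,q \right)} = 3$ ($u{\left(B,q \right)} = \left(-3\right) \left(-2\right) - 3 = 6 - 3 = 3$)
$\left(-32 + 19\right)^{2} + u{\left(j{\left(8 \right)},c{\left(8,6 \right)} \right)} = \left(-32 + 19\right)^{2} + 3 = \left(-13\right)^{2} + 3 = 169 + 3 = 172$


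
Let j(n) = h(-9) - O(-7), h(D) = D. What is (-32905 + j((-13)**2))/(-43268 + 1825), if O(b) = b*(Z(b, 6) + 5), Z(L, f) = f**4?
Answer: 23807/41443 ≈ 0.57445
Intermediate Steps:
O(b) = 1301*b (O(b) = b*(6**4 + 5) = b*(1296 + 5) = b*1301 = 1301*b)
j(n) = 9098 (j(n) = -9 - 1301*(-7) = -9 - 1*(-9107) = -9 + 9107 = 9098)
(-32905 + j((-13)**2))/(-43268 + 1825) = (-32905 + 9098)/(-43268 + 1825) = -23807/(-41443) = -23807*(-1/41443) = 23807/41443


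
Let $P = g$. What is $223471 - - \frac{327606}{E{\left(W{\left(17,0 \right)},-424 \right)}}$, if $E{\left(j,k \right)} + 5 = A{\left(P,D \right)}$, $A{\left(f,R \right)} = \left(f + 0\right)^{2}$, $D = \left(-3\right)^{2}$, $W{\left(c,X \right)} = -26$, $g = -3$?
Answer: $\frac{610745}{2} \approx 3.0537 \cdot 10^{5}$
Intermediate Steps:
$P = -3$
$D = 9$
$A{\left(f,R \right)} = f^{2}$
$E{\left(j,k \right)} = 4$ ($E{\left(j,k \right)} = -5 + \left(-3\right)^{2} = -5 + 9 = 4$)
$223471 - - \frac{327606}{E{\left(W{\left(17,0 \right)},-424 \right)}} = 223471 - - \frac{327606}{4} = 223471 - \left(-327606\right) \frac{1}{4} = 223471 - - \frac{163803}{2} = 223471 + \frac{163803}{2} = \frac{610745}{2}$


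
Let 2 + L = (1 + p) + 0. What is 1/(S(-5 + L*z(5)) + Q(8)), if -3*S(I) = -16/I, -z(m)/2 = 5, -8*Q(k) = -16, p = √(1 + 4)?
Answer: 4155/7942 + 120*√5/3971 ≈ 0.59074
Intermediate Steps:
p = √5 ≈ 2.2361
Q(k) = 2 (Q(k) = -⅛*(-16) = 2)
z(m) = -10 (z(m) = -2*5 = -10)
L = -1 + √5 (L = -2 + ((1 + √5) + 0) = -2 + (1 + √5) = -1 + √5 ≈ 1.2361)
S(I) = 16/(3*I) (S(I) = -(-16)/(3*I) = 16/(3*I))
1/(S(-5 + L*z(5)) + Q(8)) = 1/(16/(3*(-5 + (-1 + √5)*(-10))) + 2) = 1/(16/(3*(-5 + (10 - 10*√5))) + 2) = 1/(16/(3*(5 - 10*√5)) + 2) = 1/(2 + 16/(3*(5 - 10*√5)))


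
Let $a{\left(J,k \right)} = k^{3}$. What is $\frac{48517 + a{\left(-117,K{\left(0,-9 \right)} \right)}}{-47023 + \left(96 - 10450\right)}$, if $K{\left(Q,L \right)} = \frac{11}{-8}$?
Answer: $- \frac{24839373}{29377024} \approx -0.84554$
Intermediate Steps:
$K{\left(Q,L \right)} = - \frac{11}{8}$ ($K{\left(Q,L \right)} = 11 \left(- \frac{1}{8}\right) = - \frac{11}{8}$)
$\frac{48517 + a{\left(-117,K{\left(0,-9 \right)} \right)}}{-47023 + \left(96 - 10450\right)} = \frac{48517 + \left(- \frac{11}{8}\right)^{3}}{-47023 + \left(96 - 10450\right)} = \frac{48517 - \frac{1331}{512}}{-47023 + \left(96 - 10450\right)} = \frac{24839373}{512 \left(-47023 - 10354\right)} = \frac{24839373}{512 \left(-57377\right)} = \frac{24839373}{512} \left(- \frac{1}{57377}\right) = - \frac{24839373}{29377024}$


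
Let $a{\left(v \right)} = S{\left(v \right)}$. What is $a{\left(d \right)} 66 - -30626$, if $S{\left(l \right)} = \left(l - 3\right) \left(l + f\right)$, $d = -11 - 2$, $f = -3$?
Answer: $47522$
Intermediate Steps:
$d = -13$ ($d = -11 - 2 = -13$)
$S{\left(l \right)} = \left(-3 + l\right)^{2}$ ($S{\left(l \right)} = \left(l - 3\right) \left(l - 3\right) = \left(-3 + l\right) \left(-3 + l\right) = \left(-3 + l\right)^{2}$)
$a{\left(v \right)} = 9 + v^{2} - 6 v$
$a{\left(d \right)} 66 - -30626 = \left(9 + \left(-13\right)^{2} - -78\right) 66 - -30626 = \left(9 + 169 + 78\right) 66 + 30626 = 256 \cdot 66 + 30626 = 16896 + 30626 = 47522$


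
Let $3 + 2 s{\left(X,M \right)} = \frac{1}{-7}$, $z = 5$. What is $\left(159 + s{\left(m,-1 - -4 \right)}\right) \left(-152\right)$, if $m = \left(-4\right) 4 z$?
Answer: $- \frac{167504}{7} \approx -23929.0$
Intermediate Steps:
$m = -80$ ($m = \left(-4\right) 4 \cdot 5 = \left(-16\right) 5 = -80$)
$s{\left(X,M \right)} = - \frac{11}{7}$ ($s{\left(X,M \right)} = - \frac{3}{2} + \frac{1}{2 \left(-7\right)} = - \frac{3}{2} + \frac{1}{2} \left(- \frac{1}{7}\right) = - \frac{3}{2} - \frac{1}{14} = - \frac{11}{7}$)
$\left(159 + s{\left(m,-1 - -4 \right)}\right) \left(-152\right) = \left(159 - \frac{11}{7}\right) \left(-152\right) = \frac{1102}{7} \left(-152\right) = - \frac{167504}{7}$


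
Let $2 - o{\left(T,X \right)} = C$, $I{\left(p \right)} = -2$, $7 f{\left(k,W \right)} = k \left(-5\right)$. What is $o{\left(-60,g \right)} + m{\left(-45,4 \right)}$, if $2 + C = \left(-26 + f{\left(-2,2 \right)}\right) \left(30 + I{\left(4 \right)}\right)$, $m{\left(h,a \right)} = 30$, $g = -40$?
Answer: $722$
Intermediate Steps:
$f{\left(k,W \right)} = - \frac{5 k}{7}$ ($f{\left(k,W \right)} = \frac{k \left(-5\right)}{7} = \frac{\left(-5\right) k}{7} = - \frac{5 k}{7}$)
$C = -690$ ($C = -2 + \left(-26 - - \frac{10}{7}\right) \left(30 - 2\right) = -2 + \left(-26 + \frac{10}{7}\right) 28 = -2 - 688 = -690$)
$o{\left(T,X \right)} = 692$ ($o{\left(T,X \right)} = 2 - -690 = 2 + 690 = 692$)
$o{\left(-60,g \right)} + m{\left(-45,4 \right)} = 692 + 30 = 722$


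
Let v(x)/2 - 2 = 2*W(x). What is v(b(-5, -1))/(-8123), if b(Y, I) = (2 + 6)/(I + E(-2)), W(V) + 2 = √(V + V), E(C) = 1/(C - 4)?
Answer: 4/8123 - 16*I*√42/56861 ≈ 0.00049243 - 0.0018236*I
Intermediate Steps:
E(C) = 1/(-4 + C)
W(V) = -2 + √2*√V (W(V) = -2 + √(V + V) = -2 + √(2*V) = -2 + √2*√V)
b(Y, I) = 8/(-⅙ + I) (b(Y, I) = (2 + 6)/(I + 1/(-4 - 2)) = 8/(I + 1/(-6)) = 8/(I - ⅙) = 8/(-⅙ + I))
v(x) = -4 + 4*√2*√x (v(x) = 4 + 2*(2*(-2 + √2*√x)) = 4 + 2*(-4 + 2*√2*√x) = 4 + (-8 + 4*√2*√x) = -4 + 4*√2*√x)
v(b(-5, -1))/(-8123) = (-4 + 4*√2*√(48/(-1 + 6*(-1))))/(-8123) = (-4 + 4*√2*√(48/(-1 - 6)))*(-1/8123) = (-4 + 4*√2*√(48/(-7)))*(-1/8123) = (-4 + 4*√2*√(48*(-⅐)))*(-1/8123) = (-4 + 4*√2*√(-48/7))*(-1/8123) = (-4 + 4*√2*(4*I*√21/7))*(-1/8123) = (-4 + 16*I*√42/7)*(-1/8123) = 4/8123 - 16*I*√42/56861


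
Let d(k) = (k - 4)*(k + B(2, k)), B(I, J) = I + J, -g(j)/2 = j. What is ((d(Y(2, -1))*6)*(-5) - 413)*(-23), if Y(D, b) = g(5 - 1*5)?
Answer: 3979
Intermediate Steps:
g(j) = -2*j
Y(D, b) = 0 (Y(D, b) = -2*(5 - 1*5) = -2*(5 - 5) = -2*0 = 0)
d(k) = (-4 + k)*(2 + 2*k) (d(k) = (k - 4)*(k + (2 + k)) = (-4 + k)*(2 + 2*k))
((d(Y(2, -1))*6)*(-5) - 413)*(-23) = (((-8 - 6*0 + 2*0²)*6)*(-5) - 413)*(-23) = (((-8 + 0 + 2*0)*6)*(-5) - 413)*(-23) = (((-8 + 0 + 0)*6)*(-5) - 413)*(-23) = (-8*6*(-5) - 413)*(-23) = (-48*(-5) - 413)*(-23) = (240 - 413)*(-23) = -173*(-23) = 3979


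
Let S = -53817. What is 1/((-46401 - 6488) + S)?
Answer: -1/106706 ≈ -9.3715e-6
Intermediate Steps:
1/((-46401 - 6488) + S) = 1/((-46401 - 6488) - 53817) = 1/(-52889 - 53817) = 1/(-106706) = -1/106706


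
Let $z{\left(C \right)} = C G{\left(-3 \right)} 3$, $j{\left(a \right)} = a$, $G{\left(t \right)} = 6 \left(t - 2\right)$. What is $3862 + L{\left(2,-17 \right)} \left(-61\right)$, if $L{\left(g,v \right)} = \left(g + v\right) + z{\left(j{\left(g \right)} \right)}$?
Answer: $15757$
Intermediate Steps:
$G{\left(t \right)} = -12 + 6 t$ ($G{\left(t \right)} = 6 \left(-2 + t\right) = -12 + 6 t$)
$z{\left(C \right)} = - 90 C$ ($z{\left(C \right)} = C \left(-12 + 6 \left(-3\right)\right) 3 = C \left(-12 - 18\right) 3 = C \left(-30\right) 3 = - 30 C 3 = - 90 C$)
$L{\left(g,v \right)} = v - 89 g$ ($L{\left(g,v \right)} = \left(g + v\right) - 90 g = v - 89 g$)
$3862 + L{\left(2,-17 \right)} \left(-61\right) = 3862 + \left(-17 - 178\right) \left(-61\right) = 3862 - -11895 = 3862 + 11895 = 15757$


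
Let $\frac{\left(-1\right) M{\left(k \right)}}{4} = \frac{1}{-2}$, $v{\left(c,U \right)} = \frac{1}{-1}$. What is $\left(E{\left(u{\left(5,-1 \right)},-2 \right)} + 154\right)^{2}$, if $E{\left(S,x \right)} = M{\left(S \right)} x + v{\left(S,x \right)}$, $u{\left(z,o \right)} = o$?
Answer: $22201$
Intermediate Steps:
$v{\left(c,U \right)} = -1$
$M{\left(k \right)} = 2$ ($M{\left(k \right)} = - \frac{4}{-2} = \left(-4\right) \left(- \frac{1}{2}\right) = 2$)
$E{\left(S,x \right)} = -1 + 2 x$ ($E{\left(S,x \right)} = 2 x - 1 = -1 + 2 x$)
$\left(E{\left(u{\left(5,-1 \right)},-2 \right)} + 154\right)^{2} = \left(\left(-1 + 2 \left(-2\right)\right) + 154\right)^{2} = \left(\left(-1 - 4\right) + 154\right)^{2} = \left(-5 + 154\right)^{2} = 149^{2} = 22201$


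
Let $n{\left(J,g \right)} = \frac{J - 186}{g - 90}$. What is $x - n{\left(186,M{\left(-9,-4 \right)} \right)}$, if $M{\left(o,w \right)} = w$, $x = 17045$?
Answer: $17045$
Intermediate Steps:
$n{\left(J,g \right)} = \frac{-186 + J}{-90 + g}$ ($n{\left(J,g \right)} = \frac{J - 186}{-90 + g} = \frac{-186 + J}{-90 + g}$)
$x - n{\left(186,M{\left(-9,-4 \right)} \right)} = 17045 - \frac{-186 + 186}{-90 - 4} = 17045 - \frac{1}{-94} \cdot 0 = 17045 - \left(- \frac{1}{94}\right) 0 = 17045 - 0 = 17045 + 0 = 17045$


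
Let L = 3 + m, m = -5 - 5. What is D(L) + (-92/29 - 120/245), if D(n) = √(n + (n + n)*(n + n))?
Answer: -5204/1421 + 3*√21 ≈ 10.086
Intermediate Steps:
m = -10
L = -7 (L = 3 - 10 = -7)
D(n) = √(n + 4*n²) (D(n) = √(n + (2*n)*(2*n)) = √(n + 4*n²))
D(L) + (-92/29 - 120/245) = √(-7*(1 + 4*(-7))) + (-92/29 - 120/245) = √(-7*(1 - 28)) + (-92*1/29 - 120*1/245) = √(-7*(-27)) + (-92/29 - 24/49) = √189 - 5204/1421 = 3*√21 - 5204/1421 = -5204/1421 + 3*√21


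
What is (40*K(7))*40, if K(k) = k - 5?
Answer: 3200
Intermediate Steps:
K(k) = -5 + k
(40*K(7))*40 = (40*(-5 + 7))*40 = (40*2)*40 = 80*40 = 3200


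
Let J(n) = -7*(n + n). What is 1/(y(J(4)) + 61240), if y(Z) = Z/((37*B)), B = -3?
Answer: 111/6797696 ≈ 1.6329e-5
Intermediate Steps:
J(n) = -14*n
y(Z) = -Z/111 (y(Z) = Z/((37*(-3))) = Z/(-111) = Z*(-1/111) = -Z/111)
1/(y(J(4)) + 61240) = 1/(-(-14)*4/111 + 61240) = 1/(-1/111*(-56) + 61240) = 1/(56/111 + 61240) = 1/(6797696/111) = 111/6797696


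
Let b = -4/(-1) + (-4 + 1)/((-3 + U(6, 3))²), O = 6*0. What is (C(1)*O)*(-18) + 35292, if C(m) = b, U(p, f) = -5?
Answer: 35292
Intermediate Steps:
O = 0
b = 253/64 (b = -4/(-1) + (-4 + 1)/((-3 - 5)²) = -4*(-1) - 3/((-8)²) = 4 - 3/64 = 253/64 ≈ 3.9531)
C(m) = 253/64
(C(1)*O)*(-18) + 35292 = ((253/64)*0)*(-18) + 35292 = 0*(-18) + 35292 = 0 + 35292 = 35292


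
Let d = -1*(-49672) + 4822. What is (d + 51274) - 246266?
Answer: -140498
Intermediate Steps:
d = 54494 (d = 49672 + 4822 = 54494)
(d + 51274) - 246266 = (54494 + 51274) - 246266 = 105768 - 246266 = -140498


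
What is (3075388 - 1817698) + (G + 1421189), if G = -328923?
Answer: 2349956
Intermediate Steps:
(3075388 - 1817698) + (G + 1421189) = (3075388 - 1817698) + (-328923 + 1421189) = 1257690 + 1092266 = 2349956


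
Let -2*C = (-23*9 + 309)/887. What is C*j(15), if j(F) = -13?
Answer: 663/887 ≈ 0.74746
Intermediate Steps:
C = -51/887 (C = -(-23*9 + 309)/(2*887) = -(-207 + 309)/(2*887) = -51/887 ≈ -0.057497)
C*j(15) = -51/887*(-13) = 663/887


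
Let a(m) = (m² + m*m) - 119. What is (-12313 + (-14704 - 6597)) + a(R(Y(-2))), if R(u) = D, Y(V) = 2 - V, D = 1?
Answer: -33731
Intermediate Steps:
R(u) = 1
a(m) = -119 + 2*m² (a(m) = (m² + m²) - 119 = 2*m² - 119 = -119 + 2*m²)
(-12313 + (-14704 - 6597)) + a(R(Y(-2))) = (-12313 + (-14704 - 6597)) + (-119 + 2*1²) = (-12313 - 21301) + (-119 + 2*1) = -33614 + (-119 + 2) = -33614 - 117 = -33731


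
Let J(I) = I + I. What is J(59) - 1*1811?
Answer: -1693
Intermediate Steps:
J(I) = 2*I
J(59) - 1*1811 = 2*59 - 1*1811 = 118 - 1811 = -1693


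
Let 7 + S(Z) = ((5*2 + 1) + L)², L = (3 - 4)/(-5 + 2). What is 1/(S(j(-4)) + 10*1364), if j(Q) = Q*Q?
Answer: 9/123853 ≈ 7.2667e-5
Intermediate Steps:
L = ⅓ (L = -1/(-3) = -1*(-⅓) = ⅓ ≈ 0.33333)
j(Q) = Q²
S(Z) = 1093/9 (S(Z) = -7 + ((5*2 + 1) + ⅓)² = -7 + ((10 + 1) + ⅓)² = -7 + (11 + ⅓)² = -7 + (34/3)² = -7 + 1156/9 = 1093/9)
1/(S(j(-4)) + 10*1364) = 1/(1093/9 + 10*1364) = 1/(1093/9 + 13640) = 1/(123853/9) = 9/123853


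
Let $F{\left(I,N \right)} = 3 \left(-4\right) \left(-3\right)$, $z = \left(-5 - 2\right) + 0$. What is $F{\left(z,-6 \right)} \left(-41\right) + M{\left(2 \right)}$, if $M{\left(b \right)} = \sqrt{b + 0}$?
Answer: $-1476 + \sqrt{2} \approx -1474.6$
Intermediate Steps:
$z = -7$ ($z = -7 + 0 = -7$)
$M{\left(b \right)} = \sqrt{b}$
$F{\left(I,N \right)} = 36$ ($F{\left(I,N \right)} = \left(-12\right) \left(-3\right) = 36$)
$F{\left(z,-6 \right)} \left(-41\right) + M{\left(2 \right)} = 36 \left(-41\right) + \sqrt{2} = -1476 + \sqrt{2}$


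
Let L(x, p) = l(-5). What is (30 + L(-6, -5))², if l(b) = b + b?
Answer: 400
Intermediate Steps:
l(b) = 2*b
L(x, p) = -10 (L(x, p) = 2*(-5) = -10)
(30 + L(-6, -5))² = (30 - 10)² = 20² = 400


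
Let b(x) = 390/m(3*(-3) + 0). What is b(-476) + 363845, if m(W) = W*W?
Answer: 9823945/27 ≈ 3.6385e+5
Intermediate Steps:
m(W) = W²
b(x) = 130/27 (b(x) = 390/((3*(-3) + 0)²) = 390/((-9 + 0)²) = 390/((-9)²) = 390/81 = 390*(1/81) = 130/27)
b(-476) + 363845 = 130/27 + 363845 = 9823945/27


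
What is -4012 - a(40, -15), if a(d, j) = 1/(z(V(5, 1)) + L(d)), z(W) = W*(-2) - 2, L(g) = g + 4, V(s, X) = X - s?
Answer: -200601/50 ≈ -4012.0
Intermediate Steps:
L(g) = 4 + g
z(W) = -2 - 2*W (z(W) = -2*W - 2 = -2 - 2*W)
a(d, j) = 1/(10 + d) (a(d, j) = 1/((-2 - 2*(1 - 1*5)) + (4 + d)) = 1/((-2 - 2*(1 - 5)) + (4 + d)) = 1/((-2 - 2*(-4)) + (4 + d)) = 1/((-2 + 8) + (4 + d)) = 1/(6 + (4 + d)) = 1/(10 + d))
-4012 - a(40, -15) = -4012 - 1/(10 + 40) = -4012 - 1/50 = -200601/50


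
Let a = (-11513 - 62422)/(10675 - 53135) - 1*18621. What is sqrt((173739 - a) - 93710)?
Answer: sqrt(1778481710599)/4246 ≈ 314.08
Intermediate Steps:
a = -158114745/8492 (a = -73935/(-42460) - 18621 = -73935*(-1/42460) - 18621 = 14787/8492 - 18621 = -158114745/8492 ≈ -18619.)
sqrt((173739 - a) - 93710) = sqrt((173739 - 1*(-158114745/8492)) - 93710) = sqrt((173739 + 158114745/8492) - 93710) = sqrt(1633506333/8492 - 93710) = sqrt(837721013/8492) = sqrt(1778481710599)/4246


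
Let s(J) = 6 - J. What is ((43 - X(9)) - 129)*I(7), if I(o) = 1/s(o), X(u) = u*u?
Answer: 167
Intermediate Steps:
X(u) = u²
I(o) = 1/(6 - o)
((43 - X(9)) - 129)*I(7) = ((43 - 1*9²) - 129)*(-1/(-6 + 7)) = ((43 - 1*81) - 129)*(-1/1) = ((43 - 81) - 129)*(-1*1) = (-38 - 129)*(-1) = -167*(-1) = 167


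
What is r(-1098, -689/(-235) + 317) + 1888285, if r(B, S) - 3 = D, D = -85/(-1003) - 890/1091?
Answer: 121547163217/64369 ≈ 1.8883e+6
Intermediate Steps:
D = -47055/64369 (D = -85*(-1/1003) - 890*1/1091 = 5/59 - 890/1091 = -47055/64369 ≈ -0.73102)
r(B, S) = 146052/64369 (r(B, S) = 3 - 47055/64369 = 146052/64369)
r(-1098, -689/(-235) + 317) + 1888285 = 146052/64369 + 1888285 = 121547163217/64369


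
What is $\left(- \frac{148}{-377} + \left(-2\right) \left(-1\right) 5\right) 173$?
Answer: $\frac{677814}{377} \approx 1797.9$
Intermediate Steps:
$\left(- \frac{148}{-377} + \left(-2\right) \left(-1\right) 5\right) 173 = \left(\left(-148\right) \left(- \frac{1}{377}\right) + 2 \cdot 5\right) 173 = \left(\frac{148}{377} + 10\right) 173 = \frac{3918}{377} \cdot 173 = \frac{677814}{377}$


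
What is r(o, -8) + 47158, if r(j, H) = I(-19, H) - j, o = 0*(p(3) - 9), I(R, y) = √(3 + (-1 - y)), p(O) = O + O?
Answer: 47158 + √10 ≈ 47161.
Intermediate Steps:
p(O) = 2*O
I(R, y) = √(2 - y)
o = 0 (o = 0*(2*3 - 9) = 0*(6 - 9) = 0*(-3) = 0)
r(j, H) = √(2 - H) - j
r(o, -8) + 47158 = (√(2 - 1*(-8)) - 1*0) + 47158 = (√(2 + 8) + 0) + 47158 = (√10 + 0) + 47158 = √10 + 47158 = 47158 + √10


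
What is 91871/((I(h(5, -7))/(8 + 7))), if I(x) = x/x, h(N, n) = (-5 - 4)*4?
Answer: 1378065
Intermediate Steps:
h(N, n) = -36 (h(N, n) = -9*4 = -36)
I(x) = 1
91871/((I(h(5, -7))/(8 + 7))) = 91871/((1/(8 + 7))) = 91871/((1/15)) = 91871/(((1/15)*1)) = 91871/(1/15) = 91871*15 = 1378065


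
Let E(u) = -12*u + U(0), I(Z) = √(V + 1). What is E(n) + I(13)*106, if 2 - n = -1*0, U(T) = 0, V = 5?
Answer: -24 + 106*√6 ≈ 235.65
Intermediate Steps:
I(Z) = √6 (I(Z) = √(5 + 1) = √6)
n = 2 (n = 2 - (-1)*0 = 2 - 1*0 = 2 + 0 = 2)
E(u) = -12*u (E(u) = -12*u + 0 = -12*u)
E(n) + I(13)*106 = -12*2 + √6*106 = -24 + 106*√6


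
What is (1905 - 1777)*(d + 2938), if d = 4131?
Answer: 904832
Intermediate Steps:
(1905 - 1777)*(d + 2938) = (1905 - 1777)*(4131 + 2938) = 128*7069 = 904832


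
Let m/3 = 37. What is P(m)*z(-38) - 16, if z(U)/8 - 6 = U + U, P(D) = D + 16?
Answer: -71136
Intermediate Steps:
m = 111 (m = 3*37 = 111)
P(D) = 16 + D
z(U) = 48 + 16*U (z(U) = 48 + 8*(U + U) = 48 + 8*(2*U) = 48 + 16*U)
P(m)*z(-38) - 16 = (16 + 111)*(48 + 16*(-38)) - 16 = 127*(48 - 608) - 16 = 127*(-560) - 16 = -71120 - 16 = -71136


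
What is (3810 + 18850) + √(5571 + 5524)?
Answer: 22660 + √11095 ≈ 22765.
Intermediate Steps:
(3810 + 18850) + √(5571 + 5524) = 22660 + √11095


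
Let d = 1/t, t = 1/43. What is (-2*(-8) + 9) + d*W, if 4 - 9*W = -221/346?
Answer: 48955/1038 ≈ 47.163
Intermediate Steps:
t = 1/43 ≈ 0.023256
d = 43 (d = 1/(1/43) = 43)
W = 535/1038 (W = 4/9 - (-221)/(9*346) = 4/9 - ⅑*(-221/346) = 4/9 + 221/3114 = 535/1038 ≈ 0.51541)
(-2*(-8) + 9) + d*W = (-2*(-8) + 9) + 43*(535/1038) = (16 + 9) + 23005/1038 = 25 + 23005/1038 = 48955/1038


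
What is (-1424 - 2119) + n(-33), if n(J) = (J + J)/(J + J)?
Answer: -3542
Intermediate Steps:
n(J) = 1 (n(J) = (2*J)/((2*J)) = (2*J)*(1/(2*J)) = 1)
(-1424 - 2119) + n(-33) = (-1424 - 2119) + 1 = -3543 + 1 = -3542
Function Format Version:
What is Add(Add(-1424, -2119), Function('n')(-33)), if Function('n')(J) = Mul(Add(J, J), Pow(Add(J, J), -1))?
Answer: -3542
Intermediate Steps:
Function('n')(J) = 1 (Function('n')(J) = Mul(Mul(2, J), Pow(Mul(2, J), -1)) = Mul(Mul(2, J), Mul(Rational(1, 2), Pow(J, -1))) = 1)
Add(Add(-1424, -2119), Function('n')(-33)) = Add(Add(-1424, -2119), 1) = Add(-3543, 1) = -3542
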